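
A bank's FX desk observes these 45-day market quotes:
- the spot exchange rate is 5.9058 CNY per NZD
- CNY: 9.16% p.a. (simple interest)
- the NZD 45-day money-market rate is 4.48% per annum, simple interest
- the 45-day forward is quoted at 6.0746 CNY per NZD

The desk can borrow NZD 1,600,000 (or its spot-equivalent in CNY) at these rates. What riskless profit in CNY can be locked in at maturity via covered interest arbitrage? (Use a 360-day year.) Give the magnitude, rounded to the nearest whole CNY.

T = 45/360 years.
Invest the NZD and cover forward: 1,600,000 × 1.005600 × 6.0746 = CNY 9,773,788.42.
Convert at spot and invest in CNY: 1,600,000 × 5.9058 × 1.011450 = CNY 9,557,474.26.
The quoted forward overvalues NZD, so borrow CNY, buy NZD at spot, deposit the NZD at 4.48%, and sell the proceeds forward at 6.0746.
Profit = 9,773,788.42 − 9,557,474.26 = CNY 216,314.

CNY 216,314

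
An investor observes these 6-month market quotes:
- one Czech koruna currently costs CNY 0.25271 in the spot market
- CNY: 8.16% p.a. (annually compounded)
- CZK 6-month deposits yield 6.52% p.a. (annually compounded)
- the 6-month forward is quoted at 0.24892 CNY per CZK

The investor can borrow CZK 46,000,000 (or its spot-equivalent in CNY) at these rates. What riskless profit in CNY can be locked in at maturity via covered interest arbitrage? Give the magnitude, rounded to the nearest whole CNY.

CNY 271,940

T = 6/12 years.
Invest the CZK and cover forward: 46,000,000 × 1.0320852678 × 0.24892 = CNY 11,817,706.58.
Convert at spot and invest in CNY: 46,000,000 × 0.25271 × 1.040000 = CNY 12,089,646.40.
The quoted forward undervalues CZK, so borrow CZK, convert to CNY at spot, deposit the CNY at 8.16%, and buy CZK forward at 0.24892 to cover the loan.
Arbitrage profit = |11,817,706.58 − 12,089,646.40| = CNY 271,940.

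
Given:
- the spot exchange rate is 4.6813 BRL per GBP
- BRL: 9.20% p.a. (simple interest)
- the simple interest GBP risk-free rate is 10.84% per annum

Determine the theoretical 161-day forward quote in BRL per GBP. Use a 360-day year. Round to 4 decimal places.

4.6486

T = 161/360 years.
BRL accumulates by 1 + 0.0920×161/360 = 1.0411444.
GBP accumulates by 1 + 0.1084×161/360 = 1.0484789.
So F = 4.6813 × 1.0411444 / 1.0484789 = 4.648553 (BRL/GBP).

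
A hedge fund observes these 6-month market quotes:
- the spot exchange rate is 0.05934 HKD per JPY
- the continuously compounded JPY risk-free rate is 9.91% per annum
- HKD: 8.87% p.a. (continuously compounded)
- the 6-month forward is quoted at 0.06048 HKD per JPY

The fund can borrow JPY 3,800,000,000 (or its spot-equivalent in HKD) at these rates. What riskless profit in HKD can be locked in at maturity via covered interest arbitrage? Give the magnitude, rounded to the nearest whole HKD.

T = 6/12 years.
Invest the JPY and cover forward: 3,800,000,000 × 1.05079813081 × 0.06048 = HKD 241,498,629.62.
Convert at spot and invest in HKD: 3,800,000,000 × 0.05934 × 1.04534816273 = HKD 235,717,647.91.
The quoted forward overvalues JPY, so borrow HKD, buy JPY at spot, deposit the JPY at 9.91%, and sell the proceeds forward at 0.06048.
Arbitrage profit = |241,498,629.62 − 235,717,647.91| = HKD 5,780,982.

HKD 5,780,982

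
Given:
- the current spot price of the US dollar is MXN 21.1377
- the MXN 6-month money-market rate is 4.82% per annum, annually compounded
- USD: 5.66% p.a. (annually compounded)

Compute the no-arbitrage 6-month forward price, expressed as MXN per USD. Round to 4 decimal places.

T = 6/12 years.
MXN growth factor: (1 + 0.0482)^(6/12) = 1.02381639.
USD growth factor: (1 + 0.0566)^(6/12) = 1.0279105.
Forward (MXN per USD) = 21.1377 × 1.02381639 / 1.0279105 = 21.053510.

21.0535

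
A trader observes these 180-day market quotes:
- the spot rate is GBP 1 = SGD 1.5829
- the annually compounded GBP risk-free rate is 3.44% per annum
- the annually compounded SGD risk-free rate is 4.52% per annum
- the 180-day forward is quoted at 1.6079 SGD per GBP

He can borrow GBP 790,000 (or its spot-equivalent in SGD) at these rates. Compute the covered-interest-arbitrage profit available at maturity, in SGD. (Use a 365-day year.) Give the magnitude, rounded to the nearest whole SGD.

SGD 13,552

T = 180/365 years.
Keep in GBP, deliver into the forward: 790,000·1.016818993·1.6079 = SGD 1,291,605.17.
Swap to SGD now, deposit: 790,000·1.5829·1.022040717 = SGD 1,278,052.72.
The quoted forward overvalues GBP, so borrow SGD, buy GBP at spot, deposit the GBP at 3.44%, and sell the proceeds forward at 1.6079.
The gap between the two covered legs is SGD 13,552.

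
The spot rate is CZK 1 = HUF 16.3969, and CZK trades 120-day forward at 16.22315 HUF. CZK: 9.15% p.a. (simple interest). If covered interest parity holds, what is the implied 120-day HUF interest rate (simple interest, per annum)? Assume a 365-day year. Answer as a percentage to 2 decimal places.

5.83%

T = 120/365 years.
By CIP, F/S equals the HUF-to-CZK growth ratio: 16.22315/16.3969 = 0.9894035.
The CZK side grows by 1 + 0.0915×120/365 = 1.0300822.
So the HUF growth factor = 1.0191669.
r = (1.0191669 − 1)/(120/365) = 0.058299 → 5.83%.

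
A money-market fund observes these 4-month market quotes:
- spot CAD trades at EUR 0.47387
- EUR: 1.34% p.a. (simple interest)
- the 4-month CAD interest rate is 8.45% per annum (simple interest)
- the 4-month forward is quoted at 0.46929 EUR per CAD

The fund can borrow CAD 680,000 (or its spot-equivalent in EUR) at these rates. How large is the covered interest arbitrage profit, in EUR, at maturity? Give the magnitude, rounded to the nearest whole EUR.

EUR 4,435

T = 4/12 years.
Keep in CAD, deliver into the forward: 680,000·1.02816667·0.46929 = EUR 328,105.67.
Swap to EUR now, deposit: 680,000·0.47387·1.00446667 = EUR 323,670.90.
The quoted forward overvalues CAD, so borrow EUR, buy CAD at spot, deposit the CAD at 8.45%, and sell the proceeds forward at 0.46929.
The gap between the two covered legs is EUR 4,435.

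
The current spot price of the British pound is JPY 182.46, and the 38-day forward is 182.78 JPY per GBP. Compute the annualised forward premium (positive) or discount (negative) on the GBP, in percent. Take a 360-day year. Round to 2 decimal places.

T = 38/360 years.
(F − S)/S = (182.78 − 182.46)/182.46 = 0.0017538.
Annualise by dividing by T: 0.0017538 / (38/360) = 0.016615 → 1.66%.

+1.66%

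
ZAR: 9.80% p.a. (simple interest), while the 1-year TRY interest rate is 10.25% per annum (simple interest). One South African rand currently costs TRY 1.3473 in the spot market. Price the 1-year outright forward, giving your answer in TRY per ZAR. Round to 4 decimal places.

T = 1 year.
Growth of 1 TRY over T: 1 + 0.1025×1 = 1.102500.
ZAR accumulates by 1 + 0.0980×1 = 1.098000.
Forward (TRY per ZAR) = 1.3473 × 1.102500 / 1.098000 = 1.352822.

1.3528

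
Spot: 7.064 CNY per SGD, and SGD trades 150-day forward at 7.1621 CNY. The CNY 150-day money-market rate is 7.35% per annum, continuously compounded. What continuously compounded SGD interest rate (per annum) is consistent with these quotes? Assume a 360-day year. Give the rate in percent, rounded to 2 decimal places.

4.04%

T = 150/360 years.
By CIP, F/S equals the CNY-to-SGD growth ratio: 7.1621/7.064 = 1.0138873.
The CNY side grows by e^(0.0735×150/360) = 1.0310988.
That pins the SGD growth at 1.0169758.
Take logs: ln 1.0169758 / (150/360) = 0.040400, so 4.04%.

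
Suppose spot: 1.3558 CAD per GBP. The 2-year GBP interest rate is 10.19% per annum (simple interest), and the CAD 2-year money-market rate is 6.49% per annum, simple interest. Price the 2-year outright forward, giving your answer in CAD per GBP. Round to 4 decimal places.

1.2725

T = 2 years.
CAD accumulates by 1 + 0.0649×2 = 1.129800.
GBP accumulates by 1 + 0.1019×2 = 1.203800.
CIP: F = S · (grow CAD)/(grow GBP) = 1.3558 × 1.129800/1.203800 = 1.272456 CAD per GBP.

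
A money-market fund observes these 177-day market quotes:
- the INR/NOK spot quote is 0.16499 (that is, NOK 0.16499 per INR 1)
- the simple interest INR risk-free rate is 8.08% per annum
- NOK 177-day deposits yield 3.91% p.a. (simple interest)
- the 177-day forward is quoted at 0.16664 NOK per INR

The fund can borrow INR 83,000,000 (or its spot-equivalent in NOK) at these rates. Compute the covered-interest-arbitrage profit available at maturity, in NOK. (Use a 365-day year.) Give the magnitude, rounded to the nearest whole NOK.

T = 177/365 years.
Invest the INR and cover forward: 83,000,000 × 1.0391824658 × 0.16664 = NOK 14,373,057.39.
Convert at spot and invest in NOK: 83,000,000 × 0.16499 × 1.0189608219 = NOK 13,953,822.72.
The quoted forward overvalues INR, so borrow NOK, buy INR at spot, deposit the INR at 8.08%, and sell the proceeds forward at 0.16664.
Profit = 14,373,057.39 − 13,953,822.72 = NOK 419,235.

NOK 419,235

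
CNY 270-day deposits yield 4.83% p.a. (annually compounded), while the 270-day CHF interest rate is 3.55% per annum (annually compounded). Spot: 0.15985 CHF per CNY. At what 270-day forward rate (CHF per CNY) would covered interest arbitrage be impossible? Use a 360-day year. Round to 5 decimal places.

0.15838

T = 270/360 years.
CHF accumulates by (1 + 0.0355)^(270/360) = 1.0265086.
CNY growth factor: (1 + 0.0483)^(270/360) = 1.0360106.
Forward (CHF per CNY) = 0.15985 × 1.0265086 / 1.0360106 = 0.1583839.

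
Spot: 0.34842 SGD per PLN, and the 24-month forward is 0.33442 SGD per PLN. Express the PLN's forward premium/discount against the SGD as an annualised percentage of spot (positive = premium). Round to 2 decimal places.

T = 2 years.
(F − S)/S = (0.33442 − 0.34842)/0.34842 = -0.0401814.
Per annum: -0.0401814 / 2 = -0.020091 = -2.01%.

-2.01%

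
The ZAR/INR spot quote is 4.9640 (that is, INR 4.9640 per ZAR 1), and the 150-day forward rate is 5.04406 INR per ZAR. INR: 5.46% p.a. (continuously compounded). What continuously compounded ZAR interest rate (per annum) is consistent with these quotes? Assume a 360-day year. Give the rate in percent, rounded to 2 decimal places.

T = 150/360 years.
F/S = 5.04406/4.964 = 1.0161281 = (growth of INR) / (growth of ZAR).
INR growth factor: e^(0.0546×150/360) = 1.0230108.
So the ZAR growth factor = 1.0067735.
Take logs: ln 1.0067735 / (150/360) = 0.016202, so 1.62%.

1.62%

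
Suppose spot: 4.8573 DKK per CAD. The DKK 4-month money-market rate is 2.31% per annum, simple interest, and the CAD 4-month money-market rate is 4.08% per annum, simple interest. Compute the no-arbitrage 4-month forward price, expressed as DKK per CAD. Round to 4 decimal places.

T = 4/12 years.
Growth of 1 DKK over T: 1 + 0.0231×4/12 = 1.007700.
Growth of 1 CAD over T: 1 + 0.0408×4/12 = 1.013600.
CIP: F = S · (grow DKK)/(grow CAD) = 4.8573 × 1.007700/1.013600 = 4.829026 DKK per CAD.

4.8290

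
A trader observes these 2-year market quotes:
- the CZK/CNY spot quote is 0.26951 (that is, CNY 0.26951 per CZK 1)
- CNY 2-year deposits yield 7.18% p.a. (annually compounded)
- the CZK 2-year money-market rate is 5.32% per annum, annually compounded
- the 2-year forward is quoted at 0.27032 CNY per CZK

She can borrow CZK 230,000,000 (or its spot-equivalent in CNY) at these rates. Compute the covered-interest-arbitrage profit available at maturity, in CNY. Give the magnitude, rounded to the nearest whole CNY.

T = 2 years.
Keep in CZK, deliver into the forward: 230,000,000·1.10923024·0.27032 = CNY 68,964,837.25.
Swap to CNY now, deposit: 230,000,000·0.26951·1.14875524 = CNY 71,208,235.69.
The quoted forward undervalues CZK, so borrow CZK, convert to CNY at spot, deposit the CNY at 7.18%, and buy CZK forward at 0.27032 to cover the loan.
The gap between the two covered legs is CNY 2,243,398.

CNY 2,243,398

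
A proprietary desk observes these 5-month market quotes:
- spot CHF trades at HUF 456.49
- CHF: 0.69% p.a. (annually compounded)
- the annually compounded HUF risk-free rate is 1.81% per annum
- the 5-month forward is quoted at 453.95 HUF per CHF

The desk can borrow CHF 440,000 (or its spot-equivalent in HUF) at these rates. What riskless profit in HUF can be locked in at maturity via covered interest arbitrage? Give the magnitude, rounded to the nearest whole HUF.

T = 5/12 years.
Invest the CHF and cover forward: 440,000 × 1.00286923504 × 453.95 = HUF 200,311,095.27.
Convert at spot and invest in HUF: 440,000 × 456.49 × 1.00750222889 = HUF 202,362,464.69.
The quoted forward undervalues CHF, so borrow CHF, convert to HUF at spot, deposit the HUF at 1.81%, and buy CHF forward at 453.95 to cover the loan.
The gap between the two covered legs is HUF 2,051,369.

HUF 2,051,369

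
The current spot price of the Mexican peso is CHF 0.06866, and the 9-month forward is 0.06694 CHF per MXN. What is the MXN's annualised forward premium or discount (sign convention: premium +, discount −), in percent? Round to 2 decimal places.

T = 9/12 years.
MXN trades forward at -2.50510% vs spot over the period.
Annualise by dividing by T: -0.0250510 / (9/12) = -0.033401 → -3.34%.

-3.34%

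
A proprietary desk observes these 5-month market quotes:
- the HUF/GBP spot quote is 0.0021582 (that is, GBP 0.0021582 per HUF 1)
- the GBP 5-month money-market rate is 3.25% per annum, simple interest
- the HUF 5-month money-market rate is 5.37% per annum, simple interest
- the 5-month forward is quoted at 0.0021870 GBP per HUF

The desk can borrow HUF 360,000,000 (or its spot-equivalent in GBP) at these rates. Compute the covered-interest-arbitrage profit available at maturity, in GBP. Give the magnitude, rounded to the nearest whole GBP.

T = 5/12 years.
Invest the HUF and cover forward: 360,000,000 × 1.022375 × 0.0021870 = GBP 804,936.29.
Convert at spot and invest in GBP: 360,000,000 × 0.0021582 × 1.01354167 = GBP 787,473.23.
The quoted forward overvalues HUF, so borrow GBP, buy HUF at spot, deposit the HUF at 5.37%, and sell the proceeds forward at 0.0021870.
The gap between the two covered legs is GBP 17,463.

GBP 17,463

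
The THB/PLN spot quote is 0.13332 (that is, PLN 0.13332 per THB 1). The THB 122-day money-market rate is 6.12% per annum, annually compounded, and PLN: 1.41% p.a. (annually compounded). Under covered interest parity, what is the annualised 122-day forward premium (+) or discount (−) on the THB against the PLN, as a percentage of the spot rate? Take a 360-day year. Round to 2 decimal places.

-4.51%

T = 122/360 years.
No-arbitrage forward: 0.13332 × 1.0047562 / 1.0203341 = 0.13128454 PLN/THB.
(F − S)/S ÷ T = (0.13128454 − 0.13332)/0.13332/(122/360) = -0.045052 → -4.51%.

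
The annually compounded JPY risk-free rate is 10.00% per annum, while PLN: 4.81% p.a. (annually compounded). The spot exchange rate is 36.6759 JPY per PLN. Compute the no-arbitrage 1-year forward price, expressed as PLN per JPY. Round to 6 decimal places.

0.025979

T = 1 year.
JPY accumulates by (1 + 0.1000)^1 = 1.100000.
PLN growth factor: (1 + 0.0481)^1 = 1.048100.
So F = 36.6759 × 1.100000 / 1.048100 = 38.49202 (JPY/PLN).
Quoted the other way: 1/38.49202 = 0.025979 PLN per JPY.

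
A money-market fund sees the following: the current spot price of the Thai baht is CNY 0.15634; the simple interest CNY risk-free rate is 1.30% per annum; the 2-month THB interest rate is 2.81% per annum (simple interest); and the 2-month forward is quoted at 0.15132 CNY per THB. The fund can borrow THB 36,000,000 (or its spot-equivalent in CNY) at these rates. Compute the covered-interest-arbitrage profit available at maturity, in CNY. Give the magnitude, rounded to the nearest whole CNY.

CNY 167,402

T = 2/12 years.
Route A — deposit THB, sell forward: 36,000,000 × 1.004683333 × 0.15132 = CNY 5,473,032.55.
Route B — convert at spot, deposit CNY: 36,000,000 × 0.15634 × 1.002166667 = CNY 5,640,434.52.
The quoted forward undervalues THB, so borrow THB, convert to CNY at spot, deposit the CNY at 1.30%, and buy THB forward at 0.15132 to cover the loan.
The gap between the two covered legs is CNY 167,402.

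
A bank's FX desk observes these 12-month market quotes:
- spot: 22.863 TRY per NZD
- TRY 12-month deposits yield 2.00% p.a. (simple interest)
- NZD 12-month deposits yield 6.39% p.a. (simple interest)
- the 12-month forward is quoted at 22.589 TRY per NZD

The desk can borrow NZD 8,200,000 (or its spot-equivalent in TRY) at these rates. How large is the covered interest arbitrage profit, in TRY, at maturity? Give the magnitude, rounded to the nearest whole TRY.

TRY 5,839,852

T = 1 year.
Keep in NZD, deliver into the forward: 8,200,000·1.063900·22.589 = TRY 197,065,984.22.
Swap to TRY now, deposit: 8,200,000·22.863·1.020000 = TRY 191,226,132.00.
The quoted forward overvalues NZD, so borrow TRY, buy NZD at spot, deposit the NZD at 6.39%, and sell the proceeds forward at 22.589.
Profit = 197,065,984.22 − 191,226,132.00 = TRY 5,839,852.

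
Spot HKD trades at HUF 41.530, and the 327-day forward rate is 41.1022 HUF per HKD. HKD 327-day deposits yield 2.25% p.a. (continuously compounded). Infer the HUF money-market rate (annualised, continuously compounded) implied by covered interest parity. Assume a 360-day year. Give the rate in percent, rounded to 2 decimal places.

1.11%

T = 327/360 years.
CIP gives F = S · g_HUF/g_HKD, so g_HUF/g_HKD = 41.1022/41.53 = 0.9896990.
The HKD side grows by e^(0.0225×327/360) = 1.0206478.
That pins the HUF growth at 1.0101341.
r = ln(1.0101341)/(327/360) = 0.011101 → 1.11%.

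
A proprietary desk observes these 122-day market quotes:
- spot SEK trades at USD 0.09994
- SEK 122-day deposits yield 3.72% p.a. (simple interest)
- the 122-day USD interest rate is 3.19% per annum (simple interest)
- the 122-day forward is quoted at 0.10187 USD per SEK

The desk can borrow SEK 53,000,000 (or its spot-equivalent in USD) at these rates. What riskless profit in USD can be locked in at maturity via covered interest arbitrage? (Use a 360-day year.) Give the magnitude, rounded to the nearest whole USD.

USD 113,093

T = 122/360 years.
Keep in SEK, deliver into the forward: 53,000,000·1.012606667·0.10187 = USD 5,467,174.78.
Swap to USD now, deposit: 53,000,000·0.09994·1.010810556 = USD 5,354,081.57.
The quoted forward overvalues SEK, so borrow USD, buy SEK at spot, deposit the SEK at 3.72%, and sell the proceeds forward at 0.10187.
The gap between the two covered legs is USD 113,093.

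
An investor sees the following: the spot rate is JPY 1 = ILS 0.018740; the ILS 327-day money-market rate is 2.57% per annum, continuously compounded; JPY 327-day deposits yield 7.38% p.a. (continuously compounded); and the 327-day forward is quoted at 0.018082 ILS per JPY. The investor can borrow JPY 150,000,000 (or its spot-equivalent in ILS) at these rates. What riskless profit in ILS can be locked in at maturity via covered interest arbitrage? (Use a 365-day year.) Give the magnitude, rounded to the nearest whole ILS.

T = 327/365 years.
Keep in JPY, deliver into the forward: 150,000,000·1.0683514·0.018082 = ILS 2,897,689.50.
Swap to ILS now, deposit: 150,000,000·0.018740·1.023291491 = ILS 2,876,472.38.
The quoted forward overvalues JPY, so borrow ILS, buy JPY at spot, deposit the JPY at 7.38%, and sell the proceeds forward at 0.018082.
Profit = 2,897,689.50 − 2,876,472.38 = ILS 21,217.

ILS 21,217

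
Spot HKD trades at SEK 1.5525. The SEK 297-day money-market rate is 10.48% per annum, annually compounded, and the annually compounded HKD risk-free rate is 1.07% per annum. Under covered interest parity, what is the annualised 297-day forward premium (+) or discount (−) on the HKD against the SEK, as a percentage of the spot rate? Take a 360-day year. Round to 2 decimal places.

T = 297/360 years.
CIP forward (SEK per HKD) = 1.5525 × 1.085698/1.0088193 = 1.6708108.
(F − S)/S ÷ T = (1.6708108 − 1.5525)/1.5525/(297/360) = 0.092372 → 9.24%.

+9.24%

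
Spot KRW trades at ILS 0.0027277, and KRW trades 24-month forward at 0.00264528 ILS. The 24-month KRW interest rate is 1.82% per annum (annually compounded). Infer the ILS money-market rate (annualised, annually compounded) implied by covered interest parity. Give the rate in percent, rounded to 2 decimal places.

T = 2 years.
F/S = 0.00264528/0.0027277 = 0.9697841 = (growth of ILS) / (growth of KRW).
The KRW side grows by (1 + 0.0182)^2 = 1.0367312.
So the ILS growth factor = 1.0054054.
r = 1.0054054^(1/2) − 1 = 0.002699 → 0.27%.

0.27%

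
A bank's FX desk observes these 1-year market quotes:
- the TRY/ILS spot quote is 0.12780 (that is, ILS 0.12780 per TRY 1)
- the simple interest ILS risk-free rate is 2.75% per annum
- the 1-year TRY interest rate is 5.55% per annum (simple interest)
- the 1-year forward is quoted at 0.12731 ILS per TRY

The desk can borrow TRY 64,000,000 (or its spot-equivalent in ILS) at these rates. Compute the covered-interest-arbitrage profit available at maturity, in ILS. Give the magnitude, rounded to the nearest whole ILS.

ILS 195,917

T = 1 year.
Invest the TRY and cover forward: 64,000,000 × 1.055500 × 0.12731 = ILS 8,600,045.12.
Convert at spot and invest in ILS: 64,000,000 × 0.12780 × 1.027500 = ILS 8,404,128.00.
The quoted forward overvalues TRY, so borrow ILS, buy TRY at spot, deposit the TRY at 5.55%, and sell the proceeds forward at 0.12731.
Arbitrage profit = |8,600,045.12 − 8,404,128.00| = ILS 195,917.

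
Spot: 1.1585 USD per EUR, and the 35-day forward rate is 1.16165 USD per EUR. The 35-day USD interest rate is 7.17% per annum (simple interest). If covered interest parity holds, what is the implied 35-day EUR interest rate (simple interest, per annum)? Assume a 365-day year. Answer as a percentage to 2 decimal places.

T = 35/365 years.
CIP gives F = S · g_USD/g_EUR, so g_USD/g_EUR = 1.16165/1.1585 = 1.0027190.
USD growth factor: 1 + 0.0717×35/365 = 1.0068753.
That pins the EUR growth at 1.004145.
r = (1.004145 − 1)/(35/365) = 0.043226 → 4.32%.

4.32%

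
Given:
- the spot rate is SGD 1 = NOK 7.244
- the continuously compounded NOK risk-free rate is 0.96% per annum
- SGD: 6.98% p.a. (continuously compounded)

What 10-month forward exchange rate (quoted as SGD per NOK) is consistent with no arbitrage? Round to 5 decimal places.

T = 10/12 years.
NOK growth factor: e^(0.0096×10/12) = 1.0080321.
SGD accumulates by e^(0.0698×10/12) = 1.0598916.
So F = 7.244 × 1.0080321 / 1.0598916 = 6.889558 (NOK/SGD).
Quoted the other way: 1/6.889558 = 0.14515 SGD per NOK.

0.14515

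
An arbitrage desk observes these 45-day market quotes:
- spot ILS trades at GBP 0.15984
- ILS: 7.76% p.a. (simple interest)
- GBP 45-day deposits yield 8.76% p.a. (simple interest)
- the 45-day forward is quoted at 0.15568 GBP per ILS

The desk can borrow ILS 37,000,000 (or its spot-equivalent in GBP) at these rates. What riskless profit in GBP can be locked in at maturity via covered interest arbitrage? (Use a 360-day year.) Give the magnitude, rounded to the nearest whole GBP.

GBP 162,806

T = 45/360 years.
Invest the ILS and cover forward: 37,000,000 × 1.009700 × 0.15568 = GBP 5,816,033.55.
Convert at spot and invest in GBP: 37,000,000 × 0.15984 × 1.010950 = GBP 5,978,839.18.
The quoted forward undervalues ILS, so borrow ILS, convert to GBP at spot, deposit the GBP at 8.76%, and buy ILS forward at 0.15568 to cover the loan.
The gap between the two covered legs is GBP 162,806.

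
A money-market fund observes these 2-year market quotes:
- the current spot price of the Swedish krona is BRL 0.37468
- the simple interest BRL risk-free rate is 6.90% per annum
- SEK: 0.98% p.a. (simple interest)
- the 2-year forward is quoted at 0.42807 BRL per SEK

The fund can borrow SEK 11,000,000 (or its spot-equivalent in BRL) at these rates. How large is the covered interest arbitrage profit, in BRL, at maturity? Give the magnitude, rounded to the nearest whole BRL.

T = 2 years.
Invest the SEK and cover forward: 11,000,000 × 1.019600 × 0.42807 = BRL 4,801,061.89.
Convert at spot and invest in BRL: 11,000,000 × 0.37468 × 1.138000 = BRL 4,690,244.24.
The quoted forward overvalues SEK, so borrow BRL, buy SEK at spot, deposit the SEK at 0.98%, and sell the proceeds forward at 0.42807.
The gap between the two covered legs is BRL 110,818.

BRL 110,818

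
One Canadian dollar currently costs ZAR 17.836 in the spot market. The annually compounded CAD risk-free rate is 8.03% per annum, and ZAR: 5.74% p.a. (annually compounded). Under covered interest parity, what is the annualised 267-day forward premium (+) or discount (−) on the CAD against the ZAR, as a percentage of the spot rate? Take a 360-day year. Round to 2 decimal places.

-2.13%

T = 267/360 years.
CIP forward (ZAR per CAD) = 17.836 × 1.0422634/1.058958 = 17.554813.
Annualised premium = (F − S)/S × (1/T) = (17.554813 − 17.836)/17.836 ÷ (267/360) = -2.13%.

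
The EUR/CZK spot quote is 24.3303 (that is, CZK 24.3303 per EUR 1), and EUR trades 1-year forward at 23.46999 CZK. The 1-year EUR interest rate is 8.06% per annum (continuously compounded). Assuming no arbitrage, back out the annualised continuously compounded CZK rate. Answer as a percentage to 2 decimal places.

4.46%

T = 1 year.
By CIP, F/S equals the CZK-to-EUR growth ratio: 23.46999/24.3303 = 0.9646404.
EUR growth factor: e^(0.0806×1) = 1.0839372.
Hence g_CZK = 1.0456096.
Take logs: ln 1.0456096 / 1 = 0.044600, so 4.46%.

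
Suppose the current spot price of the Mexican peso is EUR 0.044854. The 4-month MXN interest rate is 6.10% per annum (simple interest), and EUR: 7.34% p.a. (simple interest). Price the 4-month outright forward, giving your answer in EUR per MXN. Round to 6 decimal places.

0.045036

T = 4/12 years.
EUR growth factor: 1 + 0.0734×4/12 = 1.0244667.
MXN accumulates by 1 + 0.0610×4/12 = 1.0203333.
Forward (EUR per MXN) = 0.044854 × 1.0244667 / 1.0203333 = 0.04503570.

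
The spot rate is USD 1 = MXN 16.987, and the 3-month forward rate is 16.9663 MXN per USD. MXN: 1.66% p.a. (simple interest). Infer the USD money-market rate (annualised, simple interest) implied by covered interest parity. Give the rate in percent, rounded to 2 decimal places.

T = 3/12 years.
F/S = 16.9663/16.987 = 0.9987814 = (growth of MXN) / (growth of USD).
The MXN side grows by 1 + 0.0166×3/12 = 1.004150.
Hence g_USD = 1.0053752.
r = (1.0053752 − 1)/(3/12) = 0.021501 → 2.15%.

2.15%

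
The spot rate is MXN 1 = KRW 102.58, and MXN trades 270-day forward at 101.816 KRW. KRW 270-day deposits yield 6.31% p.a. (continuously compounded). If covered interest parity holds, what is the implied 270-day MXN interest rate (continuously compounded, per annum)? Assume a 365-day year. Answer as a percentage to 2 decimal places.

7.32%

T = 270/365 years.
By CIP, F/S equals the KRW-to-MXN growth ratio: 101.816/102.58 = 0.9925522.
The KRW side grows by e^(0.0631×270/365) = 1.0477832.
That pins the MXN growth at 1.0556454.
r = ln(1.0556454)/(270/365) = 0.073206 → 7.32%.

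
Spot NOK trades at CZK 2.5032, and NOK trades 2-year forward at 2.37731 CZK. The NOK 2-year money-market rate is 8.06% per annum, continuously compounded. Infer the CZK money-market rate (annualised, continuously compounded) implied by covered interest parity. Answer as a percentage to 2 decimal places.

5.48%

T = 2 years.
By CIP, F/S equals the CZK-to-NOK growth ratio: 2.37731/2.5032 = 0.9497084.
NOK growth factor: e^(0.0806×2) = 1.1749199.
That pins the CZK growth at 1.1158313.
r = ln(1.1158313)/2 = 0.054800 → 5.48%.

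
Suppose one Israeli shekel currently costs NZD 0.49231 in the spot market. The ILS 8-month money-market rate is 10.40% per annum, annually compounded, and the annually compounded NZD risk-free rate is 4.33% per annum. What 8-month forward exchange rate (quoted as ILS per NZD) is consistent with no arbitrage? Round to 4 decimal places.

2.1093

T = 8/12 years.
Growth of 1 NZD over T: (1 + 0.0433)^(8/12) = 1.0286623.
Growth of 1 ILS over T: (1 + 0.1040)^(8/12) = 1.068184.
Forward (NZD per ILS) = 0.49231 × 1.0286623 / 1.068184 = 0.4740950.
Invert for ILS per NZD: 1 / 0.4740950 = 2.1093.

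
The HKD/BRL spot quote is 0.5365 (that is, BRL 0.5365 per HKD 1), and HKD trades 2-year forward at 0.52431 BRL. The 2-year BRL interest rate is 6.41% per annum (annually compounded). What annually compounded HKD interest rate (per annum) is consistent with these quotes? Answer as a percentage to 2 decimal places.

7.64%

T = 2 years.
F/S = 0.52431/0.5365 = 0.9772787 = (growth of BRL) / (growth of HKD).
The BRL side grows by (1 + 0.0641)^2 = 1.1323088.
So the HKD growth factor = 1.1586345.
Annualise: 1.1586345^(1/2) − 1 = 0.076399 = 7.64%.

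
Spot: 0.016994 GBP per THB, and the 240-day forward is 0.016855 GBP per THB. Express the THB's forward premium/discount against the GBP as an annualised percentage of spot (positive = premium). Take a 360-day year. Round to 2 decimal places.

-1.23%

T = 240/360 years.
Period premium: (0.016855 − 0.016994)/0.016994 = -0.0081794.
×(1/T) gives -1.23% p.a.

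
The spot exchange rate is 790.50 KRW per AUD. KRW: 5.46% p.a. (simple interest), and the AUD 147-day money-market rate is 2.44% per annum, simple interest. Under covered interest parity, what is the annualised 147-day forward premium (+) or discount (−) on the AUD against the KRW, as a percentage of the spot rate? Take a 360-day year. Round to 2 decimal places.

+2.99%

T = 147/360 years.
F = S · g_KRW/g_AUD = 790.5 × 1.022295/1.0099633 = 800.15204.
Annualised premium = (F − S)/S × (1/T) = (800.15204 − 790.5)/790.5 ÷ (147/360) = 2.99%.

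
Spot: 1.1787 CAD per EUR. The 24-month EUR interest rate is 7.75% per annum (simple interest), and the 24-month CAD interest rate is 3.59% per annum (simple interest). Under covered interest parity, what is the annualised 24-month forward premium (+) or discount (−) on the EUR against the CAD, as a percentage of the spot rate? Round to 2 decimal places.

T = 2 years.
CIP forward (CAD per EUR) = 1.1787 × 1.071800/1.155000 = 1.0937928.
(F − S)/S ÷ T = (1.0937928 − 1.1787)/1.1787/2 = -0.036017 → -3.60%.

-3.60%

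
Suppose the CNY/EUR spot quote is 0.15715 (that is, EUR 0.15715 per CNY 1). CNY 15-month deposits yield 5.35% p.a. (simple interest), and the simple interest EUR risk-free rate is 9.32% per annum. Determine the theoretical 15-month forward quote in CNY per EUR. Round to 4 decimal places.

T = 15/12 years.
EUR growth factor: 1 + 0.0932×15/12 = 1.116500.
CNY accumulates by 1 + 0.0535×15/12 = 1.066875.
CIP: F = S · (grow EUR)/(grow CNY) = 0.15715 × 1.116500/1.066875 = 0.1644597 EUR per CNY.
Quoted the other way: 1/0.1644597 = 6.0805 CNY per EUR.

6.0805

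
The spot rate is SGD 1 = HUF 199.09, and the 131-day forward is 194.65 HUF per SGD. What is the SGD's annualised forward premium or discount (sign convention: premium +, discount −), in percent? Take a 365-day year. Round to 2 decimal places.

T = 131/365 years.
SGD trades forward at -2.23015% vs spot over the period.
Annualise by dividing by T: -0.0223015 / (131/365) = -0.062138 → -6.21%.

-6.21%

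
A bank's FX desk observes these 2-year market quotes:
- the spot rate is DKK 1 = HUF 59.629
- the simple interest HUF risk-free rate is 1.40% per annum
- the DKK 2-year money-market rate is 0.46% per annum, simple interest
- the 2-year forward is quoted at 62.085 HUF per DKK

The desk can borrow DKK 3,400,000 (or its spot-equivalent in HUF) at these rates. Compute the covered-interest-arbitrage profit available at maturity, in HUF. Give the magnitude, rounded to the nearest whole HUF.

T = 2 years.
Route A — deposit DKK, sell forward: 3,400,000 × 1.009200 × 62.085 = HUF 213,031,018.80.
Route B — convert at spot, deposit HUF: 3,400,000 × 59.629 × 1.028000 = HUF 208,415,280.80.
The quoted forward overvalues DKK, so borrow HUF, buy DKK at spot, deposit the DKK at 0.46%, and sell the proceeds forward at 62.085.
Arbitrage profit = |213,031,018.80 − 208,415,280.80| = HUF 4,615,738.

HUF 4,615,738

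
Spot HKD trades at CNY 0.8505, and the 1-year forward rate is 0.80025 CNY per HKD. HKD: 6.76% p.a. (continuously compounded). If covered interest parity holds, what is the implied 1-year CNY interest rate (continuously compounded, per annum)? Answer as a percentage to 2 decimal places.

0.67%

T = 1 year.
CIP gives F = S · g_CNY/g_HKD, so g_CNY/g_HKD = 0.80025/0.8505 = 0.9409171.
The HKD side grows by e^(0.0676×1) = 1.0699372.
That pins the CNY growth at 1.0067222.
Take logs: ln 1.0067222 / 1 = 0.006700, so 0.67%.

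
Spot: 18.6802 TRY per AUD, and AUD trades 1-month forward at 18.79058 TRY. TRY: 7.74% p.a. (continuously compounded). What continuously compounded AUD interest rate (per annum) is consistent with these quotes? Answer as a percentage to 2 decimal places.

T = 1/12 years.
By CIP, F/S equals the TRY-to-AUD growth ratio: 18.79058/18.6802 = 1.0059089.
TRY growth factor: e^(0.0774×1/12) = 1.0064708.
So the AUD growth factor = 1.0005586.
Take logs: ln 1.0005586 / (1/12) = 0.006701, so 0.67%.

0.67%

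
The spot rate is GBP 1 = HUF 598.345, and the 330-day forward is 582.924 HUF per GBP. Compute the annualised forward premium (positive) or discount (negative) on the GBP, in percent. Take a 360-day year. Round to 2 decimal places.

T = 330/360 years.
GBP trades forward at -2.57728% vs spot over the period.
Per annum: -0.0257728 / (330/360) = -0.028116 = -2.81%.

-2.81%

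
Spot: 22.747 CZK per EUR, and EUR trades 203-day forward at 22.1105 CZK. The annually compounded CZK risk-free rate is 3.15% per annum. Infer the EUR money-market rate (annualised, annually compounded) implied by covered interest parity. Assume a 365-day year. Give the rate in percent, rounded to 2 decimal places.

T = 203/365 years.
By CIP, F/S equals the CZK-to-EUR growth ratio: 22.1105/22.747 = 0.9720183.
The CZK side grows by (1 + 0.0315)^(203/365) = 1.0173985.
So the EUR growth factor = 1.0466866.
Annualise: 1.0466866^(365/203) − 1 = 0.085503 = 8.55%.

8.55%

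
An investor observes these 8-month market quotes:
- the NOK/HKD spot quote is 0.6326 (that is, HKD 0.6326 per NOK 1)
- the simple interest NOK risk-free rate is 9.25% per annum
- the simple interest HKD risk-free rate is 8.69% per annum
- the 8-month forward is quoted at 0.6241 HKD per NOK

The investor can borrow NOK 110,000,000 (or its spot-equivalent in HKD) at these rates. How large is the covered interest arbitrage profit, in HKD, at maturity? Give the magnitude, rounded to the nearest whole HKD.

T = 8/12 years.
Invest the NOK and cover forward: 110,000,000 × 1.0616666667 × 0.6241 = HKD 72,884,478.34.
Convert at spot and invest in HKD: 110,000,000 × 0.6326 × 1.0579333333 = HKD 73,617,348.93.
The quoted forward undervalues NOK, so borrow NOK, convert to HKD at spot, deposit the HKD at 8.69%, and buy NOK forward at 0.6241 to cover the loan.
Profit = 73,617,348.93 − 72,884,478.34 = HKD 732,871.

HKD 732,871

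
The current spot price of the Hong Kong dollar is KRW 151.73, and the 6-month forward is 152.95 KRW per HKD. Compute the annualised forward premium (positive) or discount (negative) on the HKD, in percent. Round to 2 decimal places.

+1.61%

T = 6/12 years.
Period premium: (152.95 − 151.73)/151.73 = 0.0080406.
Annualise by dividing by T: 0.0080406 / (6/12) = 0.016081 → 1.61%.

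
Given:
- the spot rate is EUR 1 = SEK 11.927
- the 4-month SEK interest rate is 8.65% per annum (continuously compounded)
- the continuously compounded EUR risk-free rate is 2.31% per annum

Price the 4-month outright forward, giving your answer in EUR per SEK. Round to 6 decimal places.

0.082090

T = 4/12 years.
SEK accumulates by e^(0.0865×4/12) = 1.029253.
Growth of 1 EUR over T: e^(0.0231×4/12) = 1.0077297.
Forward (SEK per EUR) = 11.927 × 1.029253 / 1.0077297 = 12.18174.
Quoted the other way: 1/12.18174 = 0.082090 EUR per SEK.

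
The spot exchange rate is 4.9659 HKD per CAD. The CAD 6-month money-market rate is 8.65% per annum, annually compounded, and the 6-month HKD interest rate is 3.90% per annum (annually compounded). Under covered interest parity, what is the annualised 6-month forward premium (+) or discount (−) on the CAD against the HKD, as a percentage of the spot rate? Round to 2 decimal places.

T = 6/12 years.
CIP forward (HKD per CAD) = 4.9659 × 1.0193135/1.0423531 = 4.8561365.
(F − S)/S ÷ T = (4.8561365 − 4.9659)/4.9659/(6/12) = -0.044207 → -4.42%.

-4.42%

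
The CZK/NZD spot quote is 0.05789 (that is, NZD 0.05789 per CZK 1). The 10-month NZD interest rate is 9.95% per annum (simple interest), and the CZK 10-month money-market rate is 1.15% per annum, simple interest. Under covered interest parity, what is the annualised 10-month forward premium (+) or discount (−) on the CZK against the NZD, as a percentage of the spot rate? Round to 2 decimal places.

T = 10/12 years.
F = S · g_NZD/g_CZK = 0.05789 × 1.0829167/1.0095833 = 0.06209497.
Annualised premium = (F − S)/S × (1/T) = (0.06209497 − 0.05789)/0.05789 ÷ (10/12) = 8.72%.

+8.72%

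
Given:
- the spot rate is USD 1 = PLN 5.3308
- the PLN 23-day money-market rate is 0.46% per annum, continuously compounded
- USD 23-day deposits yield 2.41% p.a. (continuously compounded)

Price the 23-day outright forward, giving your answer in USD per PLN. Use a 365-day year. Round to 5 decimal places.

T = 23/365 years.
PLN growth factor: e^(0.0046×23/365) = 1.0002899.
Growth of 1 USD over T: e^(0.0241×23/365) = 1.0015198.
CIP: F = S · (grow PLN)/(grow USD) = 5.3308 × 1.0002899/1.0015198 = 5.324254 PLN per USD.
Quoted the other way: 1/5.324254 = 0.18782 USD per PLN.

0.18782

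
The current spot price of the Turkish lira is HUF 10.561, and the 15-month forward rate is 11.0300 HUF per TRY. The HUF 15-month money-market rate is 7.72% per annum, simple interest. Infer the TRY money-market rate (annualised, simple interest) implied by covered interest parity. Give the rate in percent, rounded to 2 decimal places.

T = 15/12 years.
By CIP, F/S equals the HUF-to-TRY growth ratio: 11.03/10.561 = 1.0444087.
HUF growth factor: 1 + 0.0772×15/12 = 1.096500.
That pins the TRY growth at 1.0498764.
(1.0498764 − 1)/T = 0.039901, i.e. 3.99%.

3.99%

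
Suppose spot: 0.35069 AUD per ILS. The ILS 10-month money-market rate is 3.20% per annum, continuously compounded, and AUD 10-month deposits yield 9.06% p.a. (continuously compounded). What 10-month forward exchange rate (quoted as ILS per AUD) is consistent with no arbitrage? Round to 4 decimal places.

2.7156

T = 10/12 years.
AUD growth factor: e^(0.0906×10/12) = 1.0784232.
ILS growth factor: e^(0.0320×10/12) = 1.0270254.
CIP: F = S · (grow AUD)/(grow ILS) = 0.35069 × 1.0784232/1.0270254 = 0.3682404 AUD per ILS.
Invert for ILS per AUD: 1 / 0.3682404 = 2.7156.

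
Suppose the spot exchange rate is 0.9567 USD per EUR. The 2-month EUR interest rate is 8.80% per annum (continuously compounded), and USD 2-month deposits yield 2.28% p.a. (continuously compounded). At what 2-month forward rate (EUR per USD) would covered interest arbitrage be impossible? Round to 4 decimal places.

T = 2/12 years.
USD accumulates by e^(0.0228×2/12) = 1.0038072.
Growth of 1 EUR over T: e^(0.0880×2/12) = 1.0147747.
CIP: F = S · (grow USD)/(grow EUR) = 0.9567 × 1.0038072/1.0147747 = 0.9463602 USD per EUR.
Quoted the other way: 1/0.9463602 = 1.0567 EUR per USD.

1.0567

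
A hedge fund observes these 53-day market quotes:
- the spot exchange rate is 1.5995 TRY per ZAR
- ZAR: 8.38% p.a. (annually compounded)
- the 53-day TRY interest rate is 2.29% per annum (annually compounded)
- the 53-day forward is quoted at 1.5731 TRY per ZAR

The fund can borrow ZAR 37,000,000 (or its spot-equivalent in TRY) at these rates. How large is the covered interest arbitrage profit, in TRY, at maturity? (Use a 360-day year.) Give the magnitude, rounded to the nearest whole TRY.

T = 53/360 years.
Route A — deposit ZAR, sell forward: 37,000,000 × 1.0119179297 × 1.5731 = TRY 58,898,379.52.
Route B — convert at spot, deposit TRY: 37,000,000 × 1.5995 × 1.0033389277 = TRY 59,379,102.75.
The quoted forward undervalues ZAR, so borrow ZAR, convert to TRY at spot, deposit the TRY at 2.29%, and buy ZAR forward at 1.5731 to cover the loan.
The gap between the two covered legs is TRY 480,723.

TRY 480,723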